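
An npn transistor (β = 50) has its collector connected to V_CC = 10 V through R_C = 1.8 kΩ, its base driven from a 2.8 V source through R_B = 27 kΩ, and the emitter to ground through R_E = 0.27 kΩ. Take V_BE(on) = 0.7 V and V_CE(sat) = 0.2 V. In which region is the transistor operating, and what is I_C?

active; I_C ≈ 2.6 mA

Assume active. Base-emitter loop: I_B = (V_BB − V_BE)/(R_B + (β+1)R_E) = (2.8 − 0.7)/(27 + 51×0.27) = 0.0515 mA.
I_C = β·I_B = 50×0.0515 = 2.58 mA.
V_CE = V_CC − I_C·R_C − I_E·R_E = 10 − 2.58×1.8 − 2.63×0.27 = 4.65 V > V_CE(sat), so the active-region assumption holds.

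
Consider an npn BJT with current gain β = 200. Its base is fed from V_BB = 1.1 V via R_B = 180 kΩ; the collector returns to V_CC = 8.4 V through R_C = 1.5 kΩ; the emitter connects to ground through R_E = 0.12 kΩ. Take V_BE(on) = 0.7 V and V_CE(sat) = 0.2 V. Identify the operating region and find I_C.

active; I_C ≈ 0.39 mA

Assume active. Base-emitter loop: I_B = (V_BB − V_BE)/(R_B + (β+1)R_E) = (1.1 − 0.7)/(180 + 201×0.12) = 0.00196 mA.
I_C = β·I_B = 200×0.00196 = 0.392 mA.
V_CE = V_CC − I_C·R_C − I_E·R_E = 8.4 − 0.392×1.5 − 0.394×0.12 = 7.76 V > V_CE(sat), so the active-region assumption holds.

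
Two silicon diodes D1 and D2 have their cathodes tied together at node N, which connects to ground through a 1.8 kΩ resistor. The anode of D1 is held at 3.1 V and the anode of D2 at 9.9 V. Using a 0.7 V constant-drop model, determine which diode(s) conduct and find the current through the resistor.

Only D2 conducts; I_R ≈ 5.1 mA

Assume both conduct. Then node N would need to be at both 3.1−0.7 = 2.4 V and 9.9−0.7 = 9.2 V, which is impossible.
Assume only D2 conducts: V_N = 9.9 − 0.7 = 9.2 V, so I_R = 9.2/1.8 = 5.11 mA.
Check D1: its anode-to-cathode voltage is 3.1 − 9.2 = -6.1 V < 0.7 V, so it is off. The assumption is consistent.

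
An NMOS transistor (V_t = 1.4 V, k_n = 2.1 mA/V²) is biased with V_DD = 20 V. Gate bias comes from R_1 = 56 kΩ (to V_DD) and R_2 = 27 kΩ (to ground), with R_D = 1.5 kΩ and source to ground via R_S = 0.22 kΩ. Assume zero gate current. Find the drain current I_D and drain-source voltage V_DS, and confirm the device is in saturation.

I_D ≈ 9.5 mA, V_DS ≈ 3.6 V

V_G = V_DD·R_2/(R_1+R_2) = 20×27/83 = 6.51 V.
Assume saturation: I_D = (k_n/2)(V_GS − V_t)² with V_GS = V_G − I_D·R_S = 6.51 − 0.22·I_D.
Substituting gives 0.0508·I_D² − 3.36·I_D + 27.4 = 0, with roots I_D = 9.52 or 56.6 mA.
The root I_D = 56.6 mA gives V_GS = -5.94 V ≤ V_t, so take I_D = 9.52 mA.
Then V_GS = 4.41 V and V_DS = V_DD − I_D(R_D+R_S) = 20 − 9.52×1.72 = 3.62 V.
Saturation requires V_DS ≥ V_GS − V_t = 3.01 V; 3.62 ≥ 3.01 ✓.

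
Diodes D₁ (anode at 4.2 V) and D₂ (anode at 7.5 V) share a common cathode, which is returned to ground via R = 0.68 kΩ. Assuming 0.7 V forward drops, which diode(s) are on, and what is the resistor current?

Only D₂ conducts; I_R ≈ 10 mA

Assume both conduct. Then node N would need to be at both 4.2−0.7 = 3.5 V and 7.5−0.7 = 6.8 V, which is impossible.
Assume only D₂ conducts: V_N = 7.5 − 0.7 = 6.8 V, so I_R = 6.8/0.68 = 10 mA.
Check D₁: its anode-to-cathode voltage is 4.2 − 6.8 = -2.6 V < 0.7 V, so it is off. The assumption is consistent.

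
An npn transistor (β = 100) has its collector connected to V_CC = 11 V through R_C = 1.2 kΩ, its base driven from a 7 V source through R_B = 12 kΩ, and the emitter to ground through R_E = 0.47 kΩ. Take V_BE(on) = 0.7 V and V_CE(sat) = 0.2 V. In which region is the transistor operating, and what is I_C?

Assume active: I_B = (7 − 0.7)/(12 + 101×0.47) = 0.106 mA, I_C = β·I_B = 10.6 mA.
Then V_CE = 11 − 10.6×1.2 − 10.7×0.47 = -6.74 V < 0.2 V — the active assumption fails.
Re-solve with V_CE = 0.2 V. KCL at the emitter: V_E/R_E = (V_BB−0.7−V_E)/R_B + (V_CC−0.2−V_E)/R_C, giving V_E = 3.13 V.
I_C = (V_CC − 0.2 − V_E)/R_C = (10.8 − 3.13)/1.2 = 6.39 mA.
Check: I_B = (6.3 − 3.13)/12 = 0.264 mA, and β·I_B = 26.4 mA > I_C, confirming saturation.

saturation; I_C ≈ 6.4 mA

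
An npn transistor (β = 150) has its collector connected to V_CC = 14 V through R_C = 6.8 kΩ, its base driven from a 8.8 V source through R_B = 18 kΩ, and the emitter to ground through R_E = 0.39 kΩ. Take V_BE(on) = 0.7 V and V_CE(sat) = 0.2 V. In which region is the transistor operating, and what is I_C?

saturation; I_C ≈ 1.9 mA

Assume active: I_B = (8.8 − 0.7)/(18 + 151×0.39) = 0.105 mA, I_C = β·I_B = 15.8 mA.
Then V_CE = 14 − 15.8×6.8 − 15.9×0.39 = -99.7 V < 0.2 V — the active assumption fails.
Re-solve with V_CE = 0.2 V. KCL at the emitter: V_E/R_E = (V_BB−0.7−V_E)/R_B + (V_CC−0.2−V_E)/R_C, giving V_E = 0.896 V.
I_C = (V_CC − 0.2 − V_E)/R_C = (13.8 − 0.896)/6.8 = 1.9 mA.
Check: I_B = (8.1 − 0.896)/18 = 0.4 mA, and β·I_B = 60 mA > I_C, confirming saturation.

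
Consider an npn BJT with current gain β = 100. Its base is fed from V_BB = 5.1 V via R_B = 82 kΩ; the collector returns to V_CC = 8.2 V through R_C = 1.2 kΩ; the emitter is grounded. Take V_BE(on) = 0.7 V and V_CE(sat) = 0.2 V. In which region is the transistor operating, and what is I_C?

Assume active. Base-emitter loop: I_B = (V_BB − V_BE)/R_B = (5.1 − 0.7)/82 = 0.0537 mA.
I_C = β·I_B = 100×0.0537 = 5.37 mA.
V_CE = V_CC − I_C·R_C = 8.2 − 5.37×1.2 = 1.76 V > V_CE(sat), so the active-region assumption holds.

active; I_C ≈ 5.4 mA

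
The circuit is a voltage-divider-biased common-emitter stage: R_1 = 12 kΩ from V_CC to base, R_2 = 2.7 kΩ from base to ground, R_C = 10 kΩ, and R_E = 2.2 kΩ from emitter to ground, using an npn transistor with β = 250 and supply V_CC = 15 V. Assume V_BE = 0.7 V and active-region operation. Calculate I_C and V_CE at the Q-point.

Thevenize the base divider: V_Th = V_CC·R_2/(R_1+R_2) = 15×2.7/14.7 = 2.76 V, R_Th = R_1‖R_2 = 2.2 kΩ.
Base-emitter loop: V_Th = I_B·R_Th + V_BE + (β+1)I_B·R_E, so I_B = (2.76 − 0.7) / (2.2 + 251×2.2) = 0.00371 mA.
I_C = β·I_B = 250×0.00371 = 0.927 mA, and I_E = (β+1)I_B = 0.93 mA.
V_CE = V_CC − I_C·R_C − I_E·R_E = 15 − 0.927×10 − 0.93×2.2 = 3.69 V.
V_CE = 3.69 V > 0.2 V confirms active-region operation.

I_C ≈ 0.93 mA, V_CE ≈ 3.7 V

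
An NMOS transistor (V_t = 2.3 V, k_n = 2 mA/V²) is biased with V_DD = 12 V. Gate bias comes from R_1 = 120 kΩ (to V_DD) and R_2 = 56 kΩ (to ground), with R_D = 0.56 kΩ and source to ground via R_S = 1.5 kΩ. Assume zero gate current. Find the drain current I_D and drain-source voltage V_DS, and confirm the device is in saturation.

V_G = V_DD·R_2/(R_1+R_2) = 12×56/176 = 3.82 V.
Assume saturation: I_D = (k_n/2)(V_GS − V_t)² with V_GS = V_G − I_D·R_S = 3.82 − 1.5·I_D.
Substituting gives 2.25·I_D² − 5.55·I_D + 2.3 = 0, with roots I_D = 0.528 or 1.94 mA.
The root I_D = 1.94 mA gives V_GS = 0.907 V ≤ V_t, so take I_D = 0.528 mA.
Then V_GS = 3.03 V and V_DS = V_DD − I_D(R_D+R_S) = 12 − 0.528×2.06 = 10.9 V.
Saturation requires V_DS ≥ V_GS − V_t = 0.726 V; 10.9 ≥ 0.726 ✓.

I_D ≈ 0.53 mA, V_DS ≈ 11 V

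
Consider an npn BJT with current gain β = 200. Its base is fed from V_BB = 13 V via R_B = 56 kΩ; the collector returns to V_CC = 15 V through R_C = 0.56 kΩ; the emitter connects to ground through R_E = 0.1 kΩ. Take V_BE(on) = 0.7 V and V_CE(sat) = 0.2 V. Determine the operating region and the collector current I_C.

Assume active: I_B = (13 − 0.7)/(56 + 201×0.1) = 0.162 mA, I_C = β·I_B = 32.3 mA.
Then V_CE = 15 − 32.3×0.56 − 32.5×0.1 = -6.35 V < 0.2 V — the active assumption fails.
Re-solve with V_CE = 0.2 V. KCL at the emitter: V_E/R_E = (V_BB−0.7−V_E)/R_B + (V_CC−0.2−V_E)/R_C, giving V_E = 2.26 V.
I_C = (V_CC − 0.2 − V_E)/R_C = (14.8 − 2.26)/0.56 = 22.4 mA.
Check: I_B = (12.3 − 2.26)/56 = 0.179 mA, and β·I_B = 35.9 mA > I_C, confirming saturation.

saturation; I_C ≈ 22 mA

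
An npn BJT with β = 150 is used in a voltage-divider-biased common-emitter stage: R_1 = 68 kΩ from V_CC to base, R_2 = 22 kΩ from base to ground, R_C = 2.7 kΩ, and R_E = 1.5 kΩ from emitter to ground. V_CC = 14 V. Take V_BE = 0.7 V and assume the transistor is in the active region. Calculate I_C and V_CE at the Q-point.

Thevenize the base divider: V_Th = V_CC·R_2/(R_1+R_2) = 14×22/90 = 3.42 V, R_Th = R_1‖R_2 = 16.6 kΩ.
Base-emitter loop: V_Th = I_B·R_Th + V_BE + (β+1)I_B·R_E, so I_B = (3.42 − 0.7) / (16.6 + 151×1.5) = 0.0112 mA.
I_C = β·I_B = 150×0.0112 = 1.68 mA, and I_E = (β+1)I_B = 1.69 mA.
V_CE = V_CC − I_C·R_C − I_E·R_E = 14 − 1.68×2.7 − 1.69×1.5 = 6.93 V.
V_CE = 6.93 V > 0.2 V confirms active-region operation.

I_C ≈ 1.7 mA, V_CE ≈ 6.9 V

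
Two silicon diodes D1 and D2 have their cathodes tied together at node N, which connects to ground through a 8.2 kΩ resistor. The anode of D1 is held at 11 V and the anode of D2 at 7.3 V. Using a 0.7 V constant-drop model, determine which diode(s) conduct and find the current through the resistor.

Assume both conduct. Then node N would need to be at both 11−0.7 = 10.3 V and 7.3−0.7 = 6.6 V, which is impossible.
Assume only D1 conducts: V_N = 11 − 0.7 = 10.3 V, so I_R = 10.3/8.2 = 1.26 mA.
Check D2: its anode-to-cathode voltage is 7.3 − 10.3 = -3 V < 0.7 V, so it is off. The assumption is consistent.

Only D1 conducts; I_R ≈ 1.3 mA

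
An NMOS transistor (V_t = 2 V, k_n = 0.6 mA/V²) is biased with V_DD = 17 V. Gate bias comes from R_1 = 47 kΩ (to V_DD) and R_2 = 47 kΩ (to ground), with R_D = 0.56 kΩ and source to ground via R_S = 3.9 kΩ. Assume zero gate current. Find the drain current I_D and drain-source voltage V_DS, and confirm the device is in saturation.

V_G = V_DD·R_2/(R_1+R_2) = 17×47/94 = 8.5 V.
Assume saturation: I_D = (k_n/2)(V_GS − V_t)² with V_GS = V_G − I_D·R_S = 8.5 − 3.9·I_D.
Substituting gives 4.56·I_D² − 16.2·I_D + 12.7 = 0, with roots I_D = 1.16 or 2.39 mA.
The root I_D = 2.39 mA gives V_GS = -0.823 V ≤ V_t, so take I_D = 1.16 mA.
Then V_GS = 3.97 V and V_DS = V_DD − I_D(R_D+R_S) = 17 − 1.16×4.46 = 11.8 V.
Saturation requires V_DS ≥ V_GS − V_t = 1.97 V; 11.8 ≥ 1.97 ✓.

I_D ≈ 1.2 mA, V_DS ≈ 12 V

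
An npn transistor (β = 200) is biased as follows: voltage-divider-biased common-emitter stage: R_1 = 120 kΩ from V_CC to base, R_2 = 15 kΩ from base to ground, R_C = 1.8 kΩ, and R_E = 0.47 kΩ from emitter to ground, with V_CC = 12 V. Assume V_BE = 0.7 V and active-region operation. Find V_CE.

V_CE ≈ 9.3 V

Thevenize the base divider: V_Th = V_CC·R_2/(R_1+R_2) = 12×15/135 = 1.33 V, R_Th = R_1‖R_2 = 13.3 kΩ.
Base-emitter loop: V_Th = I_B·R_Th + V_BE + (β+1)I_B·R_E, so I_B = (1.33 − 0.7) / (13.3 + 201×0.47) = 0.00587 mA.
I_C = β·I_B = 200×0.00587 = 1.17 mA, and I_E = (β+1)I_B = 1.18 mA.
V_CE = V_CC − I_C·R_C − I_E·R_E = 12 − 1.17×1.8 − 1.18×0.47 = 9.33 V.
V_CE = 9.33 V > 0.2 V confirms active-region operation.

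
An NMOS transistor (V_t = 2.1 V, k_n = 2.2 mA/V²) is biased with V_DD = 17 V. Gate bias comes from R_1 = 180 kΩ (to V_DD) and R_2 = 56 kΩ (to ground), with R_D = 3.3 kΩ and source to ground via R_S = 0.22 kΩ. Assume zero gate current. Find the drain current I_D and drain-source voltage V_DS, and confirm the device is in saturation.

V_G = V_DD·R_2/(R_1+R_2) = 17×56/236 = 4.03 V.
Assume saturation: I_D = (k_n/2)(V_GS − V_t)² with V_GS = V_G − I_D·R_S = 4.03 − 0.22·I_D.
Substituting gives 0.0532·I_D² − 1.94·I_D + 4.11 = 0, with roots I_D = 2.27 or 34.1 mA.
The root I_D = 34.1 mA gives V_GS = -3.47 V ≤ V_t, so take I_D = 2.27 mA.
Then V_GS = 3.54 V and V_DS = V_DD − I_D(R_D+R_S) = 17 − 2.27×3.52 = 9.02 V.
Saturation requires V_DS ≥ V_GS − V_t = 1.44 V; 9.02 ≥ 1.44 ✓.

I_D ≈ 2.3 mA, V_DS ≈ 9 V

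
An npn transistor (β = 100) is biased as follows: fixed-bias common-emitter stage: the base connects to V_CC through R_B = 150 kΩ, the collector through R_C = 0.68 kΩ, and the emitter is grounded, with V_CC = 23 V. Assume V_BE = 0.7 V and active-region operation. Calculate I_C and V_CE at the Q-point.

I_C ≈ 15 mA, V_CE ≈ 13 V

Base loop: V_CC = I_B·R_B + V_BE, so I_B = (23 − 0.7)/150 kΩ = 0.149 mA.
In the active region I_C = β·I_B = 100 × 0.149 = 14.9 mA.
Collector loop: V_CE = V_CC − I_C·R_C = 23 − 14.9×0.68 = 12.9 V.
Since V_CE = 12.9 V > V_CE(sat) ≈ 0.2 V, the transistor is in the active region as assumed.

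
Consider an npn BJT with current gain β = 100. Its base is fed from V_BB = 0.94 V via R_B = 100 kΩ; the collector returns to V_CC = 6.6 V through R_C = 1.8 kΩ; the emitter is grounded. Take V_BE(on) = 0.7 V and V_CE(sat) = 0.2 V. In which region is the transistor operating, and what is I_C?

Assume active. Base-emitter loop: I_B = (V_BB − V_BE)/R_B = (0.94 − 0.7)/100 = 0.0024 mA.
I_C = β·I_B = 100×0.0024 = 0.24 mA.
V_CE = V_CC − I_C·R_C = 6.6 − 0.24×1.8 = 6.17 V > V_CE(sat), so the active-region assumption holds.

active; I_C ≈ 0.24 mA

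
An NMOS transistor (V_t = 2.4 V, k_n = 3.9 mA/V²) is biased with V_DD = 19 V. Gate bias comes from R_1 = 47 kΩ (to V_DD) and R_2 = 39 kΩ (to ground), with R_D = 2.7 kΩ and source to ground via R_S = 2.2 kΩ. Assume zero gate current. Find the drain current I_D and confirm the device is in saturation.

V_G = V_DD·R_2/(R_1+R_2) = 19×39/86 = 8.62 V.
Assume saturation: I_D = (k_n/2)(V_GS − V_t)² with V_GS = V_G − I_D·R_S = 8.62 − 2.2·I_D.
Substituting gives 9.44·I_D² − 54.3·I_D + 75.4 = 0, with roots I_D = 2.33 or 3.43 mA.
The root I_D = 3.43 mA gives V_GS = 1.07 V ≤ V_t, so take I_D = 2.33 mA.
Then V_GS = 3.49 V and V_DS = V_DD − I_D(R_D+R_S) = 19 − 2.33×4.9 = 7.59 V.
Saturation requires V_DS ≥ V_GS − V_t = 1.09 V; 7.59 ≥ 1.09 ✓.

I_D ≈ 2.3 mA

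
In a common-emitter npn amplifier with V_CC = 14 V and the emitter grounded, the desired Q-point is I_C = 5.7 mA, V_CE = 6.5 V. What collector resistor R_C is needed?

R_C ≈ 1.3 kΩ

Collector loop: V_CC = I_C·R_C + V_CE.
R_C = (V_CC − V_CE)/I_C = (14 − 6.5)/5.7 = 1.32 kΩ.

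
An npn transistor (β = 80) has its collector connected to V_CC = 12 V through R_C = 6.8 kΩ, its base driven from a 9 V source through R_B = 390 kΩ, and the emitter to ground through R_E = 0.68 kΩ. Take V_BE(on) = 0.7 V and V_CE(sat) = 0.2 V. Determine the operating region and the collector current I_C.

active; I_C ≈ 1.5 mA

Assume active. Base-emitter loop: I_B = (V_BB − V_BE)/(R_B + (β+1)R_E) = (9 − 0.7)/(390 + 81×0.68) = 0.0186 mA.
I_C = β·I_B = 80×0.0186 = 1.49 mA.
V_CE = V_CC − I_C·R_C − I_E·R_E = 12 − 1.49×6.8 − 1.51×0.68 = 0.828 V > V_CE(sat), so the active-region assumption holds.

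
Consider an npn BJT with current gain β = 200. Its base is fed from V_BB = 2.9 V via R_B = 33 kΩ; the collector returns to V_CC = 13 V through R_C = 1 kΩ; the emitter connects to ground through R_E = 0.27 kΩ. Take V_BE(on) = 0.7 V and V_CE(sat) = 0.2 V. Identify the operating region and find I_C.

Assume active. Base-emitter loop: I_B = (V_BB − V_BE)/(R_B + (β+1)R_E) = (2.9 − 0.7)/(33 + 201×0.27) = 0.0252 mA.
I_C = β·I_B = 200×0.0252 = 5.04 mA.
V_CE = V_CC − I_C·R_C − I_E·R_E = 13 − 5.04×1 − 5.07×0.27 = 6.59 V > V_CE(sat), so the active-region assumption holds.

active; I_C ≈ 5 mA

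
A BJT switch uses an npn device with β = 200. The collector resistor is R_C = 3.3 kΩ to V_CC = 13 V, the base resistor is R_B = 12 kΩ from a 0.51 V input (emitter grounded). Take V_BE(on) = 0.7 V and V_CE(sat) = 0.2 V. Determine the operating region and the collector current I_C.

V_BB = 0.51 V ≤ V_BE(on) = 0.7 V, so the base-emitter junction is not forward biased.
The transistor is in cutoff: I_B = I_C = 0.

cutoff; I_C ≈ 0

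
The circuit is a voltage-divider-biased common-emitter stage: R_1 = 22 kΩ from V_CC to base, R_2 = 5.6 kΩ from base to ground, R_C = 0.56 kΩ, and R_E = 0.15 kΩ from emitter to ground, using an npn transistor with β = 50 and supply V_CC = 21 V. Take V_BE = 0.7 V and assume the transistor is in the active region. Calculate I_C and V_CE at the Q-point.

Thevenize the base divider: V_Th = V_CC·R_2/(R_1+R_2) = 21×5.6/27.6 = 4.26 V, R_Th = R_1‖R_2 = 4.46 kΩ.
Base-emitter loop: V_Th = I_B·R_Th + V_BE + (β+1)I_B·R_E, so I_B = (4.26 − 0.7) / (4.46 + 51×0.15) = 0.294 mA.
I_C = β·I_B = 50×0.294 = 14.7 mA, and I_E = (β+1)I_B = 15 mA.
V_CE = V_CC − I_C·R_C − I_E·R_E = 21 − 14.7×0.56 − 15×0.15 = 10.5 V.
V_CE = 10.5 V > 0.2 V confirms active-region operation.

I_C ≈ 15 mA, V_CE ≈ 11 V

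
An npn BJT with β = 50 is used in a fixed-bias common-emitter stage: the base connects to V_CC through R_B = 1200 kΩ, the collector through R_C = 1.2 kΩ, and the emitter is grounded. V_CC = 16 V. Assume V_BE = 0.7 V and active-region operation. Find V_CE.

Base loop: V_CC = I_B·R_B + V_BE, so I_B = (16 − 0.7)/1200 kΩ = 0.0128 mA.
In the active region I_C = β·I_B = 50 × 0.0128 = 0.638 mA.
Collector loop: V_CE = V_CC − I_C·R_C = 16 − 0.638×1.2 = 15.2 V.
Since V_CE = 15.2 V > V_CE(sat) ≈ 0.2 V, the transistor is in the active region as assumed.

V_CE ≈ 15 V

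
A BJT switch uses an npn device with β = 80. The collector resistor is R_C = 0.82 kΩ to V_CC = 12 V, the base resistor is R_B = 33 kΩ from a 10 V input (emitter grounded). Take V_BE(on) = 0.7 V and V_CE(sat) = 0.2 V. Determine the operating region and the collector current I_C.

saturation; I_C ≈ 14 mA

Assume active: I_B = (10 − 0.7)/33 = 0.282 mA, giving I_C = β·I_B = 22.5 mA.
But then V_CE = 12 − 22.5×0.82 = -6.49 V < V_CE(sat) = 0.2 V — impossible in the active region.
So the transistor is saturated. With V_CE = 0.2 V, I_C = (V_CC − 0.2)/R_C = 11.8/0.82 = 14.4 mA.
Check: β·I_B = 22.5 mA > I_C = 14.4 mA, confirming saturation.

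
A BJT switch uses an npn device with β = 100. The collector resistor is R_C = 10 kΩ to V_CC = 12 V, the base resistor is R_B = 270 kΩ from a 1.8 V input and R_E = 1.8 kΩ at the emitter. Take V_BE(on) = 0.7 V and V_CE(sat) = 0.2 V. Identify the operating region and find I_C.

Assume active. Base-emitter loop: I_B = (V_BB − V_BE)/(R_B + (β+1)R_E) = (1.8 − 0.7)/(270 + 101×1.8) = 0.00243 mA.
I_C = β·I_B = 100×0.00243 = 0.243 mA.
V_CE = V_CC − I_C·R_C − I_E·R_E = 12 − 0.243×10 − 0.246×1.8 = 9.12 V > V_CE(sat), so the active-region assumption holds.

active; I_C ≈ 0.24 mA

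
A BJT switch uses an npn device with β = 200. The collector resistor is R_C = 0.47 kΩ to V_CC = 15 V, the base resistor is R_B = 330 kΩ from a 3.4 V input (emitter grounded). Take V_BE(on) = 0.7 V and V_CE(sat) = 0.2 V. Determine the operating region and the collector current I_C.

Assume active. Base-emitter loop: I_B = (V_BB − V_BE)/R_B = (3.4 − 0.7)/330 = 0.00818 mA.
I_C = β·I_B = 200×0.00818 = 1.64 mA.
V_CE = V_CC − I_C·R_C = 15 − 1.64×0.47 = 14.2 V > V_CE(sat), so the active-region assumption holds.

active; I_C ≈ 1.6 mA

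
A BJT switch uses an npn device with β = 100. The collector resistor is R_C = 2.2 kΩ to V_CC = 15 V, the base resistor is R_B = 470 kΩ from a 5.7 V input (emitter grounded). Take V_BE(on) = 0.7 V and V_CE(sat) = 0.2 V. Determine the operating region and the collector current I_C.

active; I_C ≈ 1.1 mA

Assume active. Base-emitter loop: I_B = (V_BB − V_BE)/R_B = (5.7 − 0.7)/470 = 0.0106 mA.
I_C = β·I_B = 100×0.0106 = 1.06 mA.
V_CE = V_CC − I_C·R_C = 15 − 1.06×2.2 = 12.7 V > V_CE(sat), so the active-region assumption holds.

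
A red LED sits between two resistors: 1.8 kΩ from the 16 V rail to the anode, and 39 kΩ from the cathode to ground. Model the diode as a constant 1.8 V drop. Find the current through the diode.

I ≈ 0.35 mA

The two resistors are in series with the diode, so KVL gives 16 = I·1.8 + 1.8 + I·39.
I = (16 − 1.8) / (1.8 + 39) kΩ = 14.2 / 40.8 = 0.348 mA.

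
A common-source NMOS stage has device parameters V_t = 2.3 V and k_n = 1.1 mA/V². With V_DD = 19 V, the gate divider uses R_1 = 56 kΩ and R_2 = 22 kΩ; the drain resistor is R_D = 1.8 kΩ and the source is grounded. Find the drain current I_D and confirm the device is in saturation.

V_G = V_DD·R_2/(R_1+R_2) = 19×22/78 = 5.36 V. With the source grounded, V_GS = V_G = 5.36 V.
Assume saturation: I_D = (k_n/2)(V_GS − V_t)² = (1.1/2)×(5.36 − 2.3)² = 0.55×3.06² = 5.15 mA.
V_DS = V_DD − I_D·R_D = 19 − 5.15×1.8 = 9.74 V.
Saturation requires V_DS ≥ V_GS − V_t = 3.06 V; 9.74 ≥ 3.06 ✓.

I_D ≈ 5.1 mA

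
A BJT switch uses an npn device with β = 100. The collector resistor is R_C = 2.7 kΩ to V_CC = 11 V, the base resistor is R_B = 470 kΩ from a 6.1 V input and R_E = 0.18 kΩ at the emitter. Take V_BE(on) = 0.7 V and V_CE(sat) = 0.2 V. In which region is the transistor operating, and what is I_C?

active; I_C ≈ 1.1 mA

Assume active. Base-emitter loop: I_B = (V_BB − V_BE)/(R_B + (β+1)R_E) = (6.1 − 0.7)/(470 + 101×0.18) = 0.0111 mA.
I_C = β·I_B = 100×0.0111 = 1.11 mA.
V_CE = V_CC − I_C·R_C − I_E·R_E = 11 − 1.11×2.7 − 1.12×0.18 = 7.81 V > V_CE(sat), so the active-region assumption holds.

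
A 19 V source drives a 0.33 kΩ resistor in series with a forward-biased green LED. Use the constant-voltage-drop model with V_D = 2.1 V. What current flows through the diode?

I ≈ 51 mA

KVL around the loop: 19 = V_D + I·R = 2.1 + I × 0.33 kΩ.
So I = (19 − 2.1) / 0.33 kΩ = 16.9 / 0.33 = 51.2 mA.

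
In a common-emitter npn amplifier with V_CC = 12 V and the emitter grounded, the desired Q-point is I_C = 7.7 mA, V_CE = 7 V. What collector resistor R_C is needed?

Collector loop: V_CC = I_C·R_C + V_CE.
R_C = (V_CC − V_CE)/I_C = (12 − 7)/7.7 = 0.649 kΩ.

R_C ≈ 0.65 kΩ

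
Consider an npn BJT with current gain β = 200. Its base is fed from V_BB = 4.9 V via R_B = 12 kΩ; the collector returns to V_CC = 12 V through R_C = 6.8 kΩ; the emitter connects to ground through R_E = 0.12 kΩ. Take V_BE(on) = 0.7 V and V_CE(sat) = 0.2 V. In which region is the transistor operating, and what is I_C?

saturation; I_C ≈ 1.7 mA

Assume active: I_B = (4.9 − 0.7)/(12 + 201×0.12) = 0.116 mA, I_C = β·I_B = 23.3 mA.
Then V_CE = 12 − 23.3×6.8 − 23.4×0.12 = -149 V < 0.2 V — the active assumption fails.
Re-solve with V_CE = 0.2 V. KCL at the emitter: V_E/R_E = (V_BB−0.7−V_E)/R_B + (V_CC−0.2−V_E)/R_C, giving V_E = 0.244 V.
I_C = (V_CC − 0.2 − V_E)/R_C = (11.8 − 0.244)/6.8 = 1.7 mA.
Check: I_B = (4.2 − 0.244)/12 = 0.33 mA, and β·I_B = 65.9 mA > I_C, confirming saturation.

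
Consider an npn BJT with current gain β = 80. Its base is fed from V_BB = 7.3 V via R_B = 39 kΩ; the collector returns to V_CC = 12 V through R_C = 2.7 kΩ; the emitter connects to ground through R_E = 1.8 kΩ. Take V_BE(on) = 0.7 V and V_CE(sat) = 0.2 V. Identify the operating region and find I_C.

saturation; I_C ≈ 2.6 mA

Assume active: I_B = (7.3 − 0.7)/(39 + 81×1.8) = 0.0357 mA, I_C = β·I_B = 2.86 mA.
Then V_CE = 12 − 2.86×2.7 − 2.89×1.8 = -0.921 V < 0.2 V — the active assumption fails.
Re-solve with V_CE = 0.2 V. KCL at the emitter: V_E/R_E = (V_BB−0.7−V_E)/R_B + (V_CC−0.2−V_E)/R_C, giving V_E = 4.77 V.
I_C = (V_CC − 0.2 − V_E)/R_C = (11.8 − 4.77)/2.7 = 2.6 mA.
Check: I_B = (6.6 − 4.77)/39 = 0.0469 mA, and β·I_B = 3.75 mA > I_C, confirming saturation.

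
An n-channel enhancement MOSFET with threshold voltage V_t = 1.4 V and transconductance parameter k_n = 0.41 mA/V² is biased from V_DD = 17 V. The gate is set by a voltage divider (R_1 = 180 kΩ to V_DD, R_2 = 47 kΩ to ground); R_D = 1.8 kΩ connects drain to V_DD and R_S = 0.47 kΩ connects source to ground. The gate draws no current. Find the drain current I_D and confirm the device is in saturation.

I_D ≈ 0.67 mA

V_G = V_DD·R_2/(R_1+R_2) = 17×47/227 = 3.52 V.
Assume saturation: I_D = (k_n/2)(V_GS − V_t)² with V_GS = V_G − I_D·R_S = 3.52 − 0.47·I_D.
Substituting gives 0.0453·I_D² − 1.41·I_D + 0.921 = 0, with roots I_D = 0.668 or 30.4 mA.
The root I_D = 30.4 mA gives V_GS = -10.8 V ≤ V_t, so take I_D = 0.668 mA.
Then V_GS = 3.21 V and V_DS = V_DD − I_D(R_D+R_S) = 17 − 0.668×2.27 = 15.5 V.
Saturation requires V_DS ≥ V_GS − V_t = 1.81 V; 15.5 ≥ 1.81 ✓.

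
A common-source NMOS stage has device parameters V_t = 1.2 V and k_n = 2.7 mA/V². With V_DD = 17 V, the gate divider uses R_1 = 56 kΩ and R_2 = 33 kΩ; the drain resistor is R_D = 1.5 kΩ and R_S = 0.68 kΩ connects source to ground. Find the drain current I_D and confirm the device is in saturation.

I_D ≈ 4.7 mA

V_G = V_DD·R_2/(R_1+R_2) = 17×33/89 = 6.3 V.
Assume saturation: I_D = (k_n/2)(V_GS − V_t)² with V_GS = V_G − I_D·R_S = 6.3 − 0.68·I_D.
Substituting gives 0.624·I_D² − 10.4·I_D + 35.2 = 0, with roots I_D = 4.75 or 11.9 mA.
The root I_D = 11.9 mA gives V_GS = -1.76 V ≤ V_t, so take I_D = 4.75 mA.
Then V_GS = 3.08 V and V_DS = V_DD − I_D(R_D+R_S) = 17 − 4.75×2.18 = 6.65 V.
Saturation requires V_DS ≥ V_GS − V_t = 1.88 V; 6.65 ≥ 1.88 ✓.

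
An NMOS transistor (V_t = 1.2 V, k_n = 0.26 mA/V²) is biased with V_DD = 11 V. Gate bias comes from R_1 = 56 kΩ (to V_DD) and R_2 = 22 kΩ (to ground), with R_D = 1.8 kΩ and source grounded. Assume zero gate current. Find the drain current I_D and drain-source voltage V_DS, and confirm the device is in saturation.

I_D ≈ 0.47 mA, V_DS ≈ 10 V

V_G = V_DD·R_2/(R_1+R_2) = 11×22/78 = 3.1 V. With the source grounded, V_GS = V_G = 3.1 V.
Assume saturation: I_D = (k_n/2)(V_GS − V_t)² = (0.26/2)×(3.1 − 1.2)² = 0.13×1.9² = 0.471 mA.
V_DS = V_DD − I_D·R_D = 11 − 0.471×1.8 = 10.2 V.
Saturation requires V_DS ≥ V_GS − V_t = 1.9 V; 10.2 ≥ 1.9 ✓.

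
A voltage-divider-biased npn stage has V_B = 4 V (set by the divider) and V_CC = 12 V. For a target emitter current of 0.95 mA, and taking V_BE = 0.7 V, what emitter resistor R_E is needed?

V_E = V_B − V_BE = 4 − 0.7 = 3.3 V.
R_E = V_E / I_E = 3.3 / 0.95 = 3.47 kΩ.

R_E ≈ 3.5 kΩ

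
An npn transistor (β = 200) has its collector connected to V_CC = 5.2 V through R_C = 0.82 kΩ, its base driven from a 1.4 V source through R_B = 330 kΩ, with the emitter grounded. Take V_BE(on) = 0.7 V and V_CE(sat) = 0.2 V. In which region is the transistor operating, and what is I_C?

Assume active. Base-emitter loop: I_B = (V_BB − V_BE)/R_B = (1.4 − 0.7)/330 = 0.00212 mA.
I_C = β·I_B = 200×0.00212 = 0.424 mA.
V_CE = V_CC − I_C·R_C = 5.2 − 0.424×0.82 = 4.85 V > V_CE(sat), so the active-region assumption holds.

active; I_C ≈ 0.42 mA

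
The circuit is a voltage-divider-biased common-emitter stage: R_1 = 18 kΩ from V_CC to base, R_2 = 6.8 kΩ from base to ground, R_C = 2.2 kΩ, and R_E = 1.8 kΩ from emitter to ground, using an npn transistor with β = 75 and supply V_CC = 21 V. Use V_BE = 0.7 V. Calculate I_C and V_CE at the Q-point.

I_C ≈ 2.7 mA, V_CE ≈ 10 V

Thevenize the base divider: V_Th = V_CC·R_2/(R_1+R_2) = 21×6.8/24.8 = 5.76 V, R_Th = R_1‖R_2 = 4.94 kΩ.
Base-emitter loop: V_Th = I_B·R_Th + V_BE + (β+1)I_B·R_E, so I_B = (5.76 − 0.7) / (4.94 + 76×1.8) = 0.0357 mA.
I_C = β·I_B = 75×0.0357 = 2.68 mA, and I_E = (β+1)I_B = 2.71 mA.
V_CE = V_CC − I_C·R_C − I_E·R_E = 21 − 2.68×2.2 − 2.71×1.8 = 10.2 V.
V_CE = 10.2 V > 0.2 V confirms active-region operation.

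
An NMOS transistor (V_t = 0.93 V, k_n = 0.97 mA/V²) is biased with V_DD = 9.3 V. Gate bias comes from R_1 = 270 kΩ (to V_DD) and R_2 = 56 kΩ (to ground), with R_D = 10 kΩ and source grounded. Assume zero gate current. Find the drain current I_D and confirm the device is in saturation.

I_D ≈ 0.22 mA

V_G = V_DD·R_2/(R_1+R_2) = 9.3×56/326 = 1.6 V. With the source grounded, V_GS = V_G = 1.6 V.
Assume saturation: I_D = (k_n/2)(V_GS − V_t)² = (0.97/2)×(1.6 − 0.93)² = 0.485×0.668² = 0.216 mA.
V_DS = V_DD − I_D·R_D = 9.3 − 0.216×10 = 7.14 V.
Saturation requires V_DS ≥ V_GS − V_t = 0.668 V; 7.14 ≥ 0.668 ✓.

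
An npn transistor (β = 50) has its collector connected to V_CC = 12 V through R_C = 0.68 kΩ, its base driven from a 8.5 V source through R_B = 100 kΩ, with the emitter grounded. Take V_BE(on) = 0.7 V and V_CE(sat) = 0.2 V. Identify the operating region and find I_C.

active; I_C ≈ 3.9 mA

Assume active. Base-emitter loop: I_B = (V_BB − V_BE)/R_B = (8.5 − 0.7)/100 = 0.078 mA.
I_C = β·I_B = 50×0.078 = 3.9 mA.
V_CE = V_CC − I_C·R_C = 12 − 3.9×0.68 = 9.35 V > V_CE(sat), so the active-region assumption holds.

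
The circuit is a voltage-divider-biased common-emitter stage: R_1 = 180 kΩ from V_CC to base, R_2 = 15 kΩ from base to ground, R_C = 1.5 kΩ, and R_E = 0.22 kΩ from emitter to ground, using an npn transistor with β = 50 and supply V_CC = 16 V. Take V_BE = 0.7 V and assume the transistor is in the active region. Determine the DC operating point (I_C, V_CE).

I_C ≈ 1.1 mA, V_CE ≈ 14 V

Thevenize the base divider: V_Th = V_CC·R_2/(R_1+R_2) = 16×15/195 = 1.23 V, R_Th = R_1‖R_2 = 13.8 kΩ.
Base-emitter loop: V_Th = I_B·R_Th + V_BE + (β+1)I_B·R_E, so I_B = (1.23 − 0.7) / (13.8 + 51×0.22) = 0.0212 mA.
I_C = β·I_B = 50×0.0212 = 1.06 mA, and I_E = (β+1)I_B = 1.08 mA.
V_CE = V_CC − I_C·R_C − I_E·R_E = 16 − 1.06×1.5 − 1.08×0.22 = 14.2 V.
V_CE = 14.2 V > 0.2 V confirms active-region operation.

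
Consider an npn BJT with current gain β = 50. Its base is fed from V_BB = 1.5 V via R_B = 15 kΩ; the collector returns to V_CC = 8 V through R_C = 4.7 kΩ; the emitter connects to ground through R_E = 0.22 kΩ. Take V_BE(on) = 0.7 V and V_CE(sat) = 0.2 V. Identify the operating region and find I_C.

active; I_C ≈ 1.5 mA

Assume active. Base-emitter loop: I_B = (V_BB − V_BE)/(R_B + (β+1)R_E) = (1.5 − 0.7)/(15 + 51×0.22) = 0.0305 mA.
I_C = β·I_B = 50×0.0305 = 1.53 mA.
V_CE = V_CC − I_C·R_C − I_E·R_E = 8 − 1.53×4.7 − 1.56×0.22 = 0.488 V > V_CE(sat), so the active-region assumption holds.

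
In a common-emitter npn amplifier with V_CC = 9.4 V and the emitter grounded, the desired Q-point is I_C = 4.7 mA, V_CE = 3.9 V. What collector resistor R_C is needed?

Collector loop: V_CC = I_C·R_C + V_CE.
R_C = (V_CC − V_CE)/I_C = (9.4 − 3.9)/4.7 = 1.17 kΩ.

R_C ≈ 1.2 kΩ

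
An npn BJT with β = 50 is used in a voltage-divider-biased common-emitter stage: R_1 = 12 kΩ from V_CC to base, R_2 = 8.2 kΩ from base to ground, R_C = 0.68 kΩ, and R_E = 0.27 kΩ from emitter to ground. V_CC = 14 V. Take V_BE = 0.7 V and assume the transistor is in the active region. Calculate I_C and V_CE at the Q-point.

Thevenize the base divider: V_Th = V_CC·R_2/(R_1+R_2) = 14×8.2/20.2 = 5.68 V, R_Th = R_1‖R_2 = 4.87 kΩ.
Base-emitter loop: V_Th = I_B·R_Th + V_BE + (β+1)I_B·R_E, so I_B = (5.68 − 0.7) / (4.87 + 51×0.27) = 0.267 mA.
I_C = β·I_B = 50×0.267 = 13.4 mA, and I_E = (β+1)I_B = 13.6 mA.
V_CE = V_CC − I_C·R_C − I_E·R_E = 14 − 13.4×0.68 − 13.6×0.27 = 1.23 V.
V_CE = 1.23 V > 0.2 V confirms active-region operation.

I_C ≈ 13 mA, V_CE ≈ 1.2 V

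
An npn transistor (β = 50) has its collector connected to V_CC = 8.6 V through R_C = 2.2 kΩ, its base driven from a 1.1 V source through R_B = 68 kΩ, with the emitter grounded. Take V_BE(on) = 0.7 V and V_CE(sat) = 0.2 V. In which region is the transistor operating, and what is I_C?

active; I_C ≈ 0.29 mA

Assume active. Base-emitter loop: I_B = (V_BB − V_BE)/R_B = (1.1 − 0.7)/68 = 0.00588 mA.
I_C = β·I_B = 50×0.00588 = 0.294 mA.
V_CE = V_CC − I_C·R_C = 8.6 − 0.294×2.2 = 7.95 V > V_CE(sat), so the active-region assumption holds.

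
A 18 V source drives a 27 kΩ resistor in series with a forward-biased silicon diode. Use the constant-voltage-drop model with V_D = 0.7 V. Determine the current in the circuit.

I ≈ 0.64 mA

KVL around the loop: 18 = V_D + I·R = 0.7 + I × 27 kΩ.
So I = (18 − 0.7) / 27 kΩ = 17.3 / 27 = 0.641 mA.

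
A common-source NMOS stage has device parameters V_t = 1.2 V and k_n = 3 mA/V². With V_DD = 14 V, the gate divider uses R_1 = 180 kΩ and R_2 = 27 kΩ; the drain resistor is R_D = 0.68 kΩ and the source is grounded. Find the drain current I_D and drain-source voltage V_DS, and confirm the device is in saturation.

V_G = V_DD·R_2/(R_1+R_2) = 14×27/207 = 1.83 V. With the source grounded, V_GS = V_G = 1.83 V.
Assume saturation: I_D = (k_n/2)(V_GS − V_t)² = (3/2)×(1.83 − 1.2)² = 1.5×0.626² = 0.588 mA.
V_DS = V_DD − I_D·R_D = 14 − 0.588×0.68 = 13.6 V.
Saturation requires V_DS ≥ V_GS − V_t = 0.626 V; 13.6 ≥ 0.626 ✓.

I_D ≈ 0.59 mA, V_DS ≈ 14 V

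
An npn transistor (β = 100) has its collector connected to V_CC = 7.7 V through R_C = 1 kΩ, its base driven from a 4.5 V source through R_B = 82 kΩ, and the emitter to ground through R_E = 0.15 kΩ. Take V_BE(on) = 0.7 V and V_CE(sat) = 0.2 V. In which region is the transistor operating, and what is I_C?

Assume active. Base-emitter loop: I_B = (V_BB − V_BE)/(R_B + (β+1)R_E) = (4.5 − 0.7)/(82 + 101×0.15) = 0.0391 mA.
I_C = β·I_B = 100×0.0391 = 3.91 mA.
V_CE = V_CC − I_C·R_C − I_E·R_E = 7.7 − 3.91×1 − 3.95×0.15 = 3.2 V > V_CE(sat), so the active-region assumption holds.

active; I_C ≈ 3.9 mA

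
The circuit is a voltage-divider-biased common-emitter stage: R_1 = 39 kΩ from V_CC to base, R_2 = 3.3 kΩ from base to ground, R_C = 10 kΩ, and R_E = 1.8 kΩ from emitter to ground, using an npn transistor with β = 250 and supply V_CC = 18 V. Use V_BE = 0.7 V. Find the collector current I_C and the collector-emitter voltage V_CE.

Thevenize the base divider: V_Th = V_CC·R_2/(R_1+R_2) = 18×3.3/42.3 = 1.4 V, R_Th = R_1‖R_2 = 3.04 kΩ.
Base-emitter loop: V_Th = I_B·R_Th + V_BE + (β+1)I_B·R_E, so I_B = (1.4 − 0.7) / (3.04 + 251×1.8) = 0.00155 mA.
I_C = β·I_B = 250×0.00155 = 0.387 mA, and I_E = (β+1)I_B = 0.389 mA.
V_CE = V_CC − I_C·R_C − I_E·R_E = 18 − 0.387×10 − 0.389×1.8 = 13.4 V.
V_CE = 13.4 V > 0.2 V confirms active-region operation.

I_C ≈ 0.39 mA, V_CE ≈ 13 V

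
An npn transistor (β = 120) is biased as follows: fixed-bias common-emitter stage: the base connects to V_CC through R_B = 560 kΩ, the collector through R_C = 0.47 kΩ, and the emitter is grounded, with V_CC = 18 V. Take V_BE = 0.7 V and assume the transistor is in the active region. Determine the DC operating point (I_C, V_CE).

I_C ≈ 3.7 mA, V_CE ≈ 16 V

Base loop: V_CC = I_B·R_B + V_BE, so I_B = (18 − 0.7)/560 kΩ = 0.0309 mA.
In the active region I_C = β·I_B = 120 × 0.0309 = 3.71 mA.
Collector loop: V_CE = V_CC − I_C·R_C = 18 − 3.71×0.47 = 16.3 V.
Since V_CE = 16.3 V > V_CE(sat) ≈ 0.2 V, the transistor is in the active region as assumed.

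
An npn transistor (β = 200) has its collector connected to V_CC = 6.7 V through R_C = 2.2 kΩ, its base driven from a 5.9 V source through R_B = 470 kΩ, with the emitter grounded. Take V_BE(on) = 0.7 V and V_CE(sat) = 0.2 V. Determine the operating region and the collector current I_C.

active; I_C ≈ 2.2 mA

Assume active. Base-emitter loop: I_B = (V_BB − V_BE)/R_B = (5.9 − 0.7)/470 = 0.0111 mA.
I_C = β·I_B = 200×0.0111 = 2.21 mA.
V_CE = V_CC − I_C·R_C = 6.7 − 2.21×2.2 = 1.83 V > V_CE(sat), so the active-region assumption holds.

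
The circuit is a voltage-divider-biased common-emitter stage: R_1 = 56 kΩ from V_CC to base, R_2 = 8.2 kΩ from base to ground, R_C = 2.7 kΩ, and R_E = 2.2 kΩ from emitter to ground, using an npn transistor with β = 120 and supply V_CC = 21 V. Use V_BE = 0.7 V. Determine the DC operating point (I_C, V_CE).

I_C ≈ 0.87 mA, V_CE ≈ 17 V

Thevenize the base divider: V_Th = V_CC·R_2/(R_1+R_2) = 21×8.2/64.2 = 2.68 V, R_Th = R_1‖R_2 = 7.15 kΩ.
Base-emitter loop: V_Th = I_B·R_Th + V_BE + (β+1)I_B·R_E, so I_B = (2.68 − 0.7) / (7.15 + 121×2.2) = 0.00725 mA.
I_C = β·I_B = 120×0.00725 = 0.87 mA, and I_E = (β+1)I_B = 0.877 mA.
V_CE = V_CC − I_C·R_C − I_E·R_E = 21 − 0.87×2.7 − 0.877×2.2 = 16.7 V.
V_CE = 16.7 V > 0.2 V confirms active-region operation.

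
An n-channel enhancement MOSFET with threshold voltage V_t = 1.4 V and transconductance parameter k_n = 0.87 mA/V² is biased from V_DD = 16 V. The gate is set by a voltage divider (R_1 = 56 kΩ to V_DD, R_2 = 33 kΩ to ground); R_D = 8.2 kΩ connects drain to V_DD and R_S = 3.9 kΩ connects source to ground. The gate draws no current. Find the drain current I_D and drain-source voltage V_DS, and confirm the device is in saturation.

V_G = V_DD·R_2/(R_1+R_2) = 16×33/89 = 5.93 V.
Assume saturation: I_D = (k_n/2)(V_GS − V_t)² with V_GS = V_G − I_D·R_S = 5.93 − 3.9·I_D.
Substituting gives 6.62·I_D² − 16.4·I_D + 8.94 = 0, with roots I_D = 0.812 or 1.66 mA.
The root I_D = 1.66 mA gives V_GS = -0.556 V ≤ V_t, so take I_D = 0.812 mA.
Then V_GS = 2.77 V and V_DS = V_DD − I_D(R_D+R_S) = 16 − 0.812×12.1 = 6.18 V.
Saturation requires V_DS ≥ V_GS − V_t = 1.37 V; 6.18 ≥ 1.37 ✓.

I_D ≈ 0.81 mA, V_DS ≈ 6.2 V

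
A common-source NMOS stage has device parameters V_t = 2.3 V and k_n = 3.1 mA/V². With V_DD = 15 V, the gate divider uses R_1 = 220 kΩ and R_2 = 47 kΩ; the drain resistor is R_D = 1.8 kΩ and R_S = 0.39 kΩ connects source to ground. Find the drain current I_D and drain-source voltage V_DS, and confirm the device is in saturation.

V_G = V_DD·R_2/(R_1+R_2) = 15×47/267 = 2.64 V.
Assume saturation: I_D = (k_n/2)(V_GS − V_t)² with V_GS = V_G − I_D·R_S = 2.64 − 0.39·I_D.
Substituting gives 0.236·I_D² − 1.41·I_D + 0.18 = 0, with roots I_D = 0.13 or 5.86 mA.
The root I_D = 5.86 mA gives V_GS = 0.356 V ≤ V_t, so take I_D = 0.13 mA.
Then V_GS = 2.59 V and V_DS = V_DD − I_D(R_D+R_S) = 15 − 0.13×2.19 = 14.7 V.
Saturation requires V_DS ≥ V_GS − V_t = 0.29 V; 14.7 ≥ 0.29 ✓.

I_D ≈ 0.13 mA, V_DS ≈ 15 V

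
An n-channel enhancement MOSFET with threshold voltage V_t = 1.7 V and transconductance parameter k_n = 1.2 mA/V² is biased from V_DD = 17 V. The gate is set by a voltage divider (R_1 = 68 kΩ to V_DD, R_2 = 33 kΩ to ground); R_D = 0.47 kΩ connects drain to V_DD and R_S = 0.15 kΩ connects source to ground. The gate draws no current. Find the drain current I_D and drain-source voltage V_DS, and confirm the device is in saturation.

I_D ≈ 5.5 mA, V_DS ≈ 14 V

V_G = V_DD·R_2/(R_1+R_2) = 17×33/101 = 5.55 V.
Assume saturation: I_D = (k_n/2)(V_GS − V_t)² with V_GS = V_G − I_D·R_S = 5.55 − 0.15·I_D.
Substituting gives 0.0135·I_D² − 1.69·I_D + 8.91 = 0, with roots I_D = 5.5 or 120 mA.
The root I_D = 120 mA gives V_GS = -12.4 V ≤ V_t, so take I_D = 5.5 mA.
Then V_GS = 4.73 V and V_DS = V_DD − I_D(R_D+R_S) = 17 − 5.5×0.62 = 13.6 V.
Saturation requires V_DS ≥ V_GS − V_t = 3.03 V; 13.6 ≥ 3.03 ✓.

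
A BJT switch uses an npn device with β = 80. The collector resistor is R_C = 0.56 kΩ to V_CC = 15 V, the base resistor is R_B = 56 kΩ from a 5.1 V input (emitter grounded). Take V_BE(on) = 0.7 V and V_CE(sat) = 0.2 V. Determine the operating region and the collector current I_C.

active; I_C ≈ 6.3 mA

Assume active. Base-emitter loop: I_B = (V_BB − V_BE)/R_B = (5.1 − 0.7)/56 = 0.0786 mA.
I_C = β·I_B = 80×0.0786 = 6.29 mA.
V_CE = V_CC − I_C·R_C = 15 − 6.29×0.56 = 11.5 V > V_CE(sat), so the active-region assumption holds.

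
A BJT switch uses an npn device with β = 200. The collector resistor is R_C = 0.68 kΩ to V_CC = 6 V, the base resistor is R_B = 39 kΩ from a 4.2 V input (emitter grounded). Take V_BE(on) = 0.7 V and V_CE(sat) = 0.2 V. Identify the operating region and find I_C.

saturation; I_C ≈ 8.5 mA

Assume active: I_B = (4.2 − 0.7)/39 = 0.0897 mA, giving I_C = β·I_B = 17.9 mA.
But then V_CE = 6 − 17.9×0.68 = -6.21 V < V_CE(sat) = 0.2 V — impossible in the active region.
So the transistor is saturated. With V_CE = 0.2 V, I_C = (V_CC − 0.2)/R_C = 5.8/0.68 = 8.53 mA.
Check: β·I_B = 17.9 mA > I_C = 8.53 mA, confirming saturation.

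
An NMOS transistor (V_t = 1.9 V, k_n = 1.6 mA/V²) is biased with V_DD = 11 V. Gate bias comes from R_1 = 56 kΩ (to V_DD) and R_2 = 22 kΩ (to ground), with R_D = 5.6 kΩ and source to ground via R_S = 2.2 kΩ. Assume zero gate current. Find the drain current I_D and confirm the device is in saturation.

I_D ≈ 0.28 mA

V_G = V_DD·R_2/(R_1+R_2) = 11×22/78 = 3.1 V.
Assume saturation: I_D = (k_n/2)(V_GS − V_t)² with V_GS = V_G − I_D·R_S = 3.1 − 2.2·I_D.
Substituting gives 3.87·I_D² − 5.23·I_D + 1.16 = 0, with roots I_D = 0.278 or 1.07 mA.
The root I_D = 1.07 mA gives V_GS = 0.742 V ≤ V_t, so take I_D = 0.278 mA.
Then V_GS = 2.49 V and V_DS = V_DD − I_D(R_D+R_S) = 11 − 0.278×7.8 = 8.83 V.
Saturation requires V_DS ≥ V_GS − V_t = 0.59 V; 8.83 ≥ 0.59 ✓.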